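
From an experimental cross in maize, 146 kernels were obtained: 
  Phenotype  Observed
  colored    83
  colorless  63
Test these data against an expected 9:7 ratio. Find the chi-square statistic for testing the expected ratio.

Total ratio parts = 16. Expected numbers out of 146:
  colored: 146 × 9/16 = 82.125
  colorless: 146 × 7/16 = 63.875
χ² = Σ (O − E)² / E
  colored: (83 − 82.125)² / 82.125 = 0.0093
  colorless: (63 − 63.875)² / 63.875 = 0.0120
χ² = 0.0093 + 0.0120 = 0.0213 ≈ 0.021

0.021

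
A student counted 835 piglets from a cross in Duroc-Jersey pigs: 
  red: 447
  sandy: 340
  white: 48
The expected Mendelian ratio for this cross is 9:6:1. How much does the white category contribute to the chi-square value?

The 9:6:1 ratio has 16 parts, so with N = 835 the expected counts are:
  red: 835 × 9/16 = 469.6875
  sandy: 835 × 6/16 = 313.125
  white: 835 × 1/16 = 52.1875
Contribution of white: (48 − 52.1875)² / 52.1875 = 0.3360

0.336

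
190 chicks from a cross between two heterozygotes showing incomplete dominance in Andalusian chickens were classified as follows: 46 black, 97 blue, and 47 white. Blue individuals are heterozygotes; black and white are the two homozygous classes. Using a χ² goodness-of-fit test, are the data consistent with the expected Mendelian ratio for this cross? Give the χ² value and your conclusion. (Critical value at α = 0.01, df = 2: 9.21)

With incomplete dominance, a heterozygote × heterozygote cross gives a 1:2:1 phenotypic ratio.
Total ratio parts = 4. Expected numbers out of 190:
  black: 190 × 1/4 = 47.5
  blue: 190 × 2/4 = 95
  white: 190 × 1/4 = 47.5
χ² = Σ (O − E)² / E
  black: (46 − 47.5)² / 47.5 = 0.0474
  blue: (97 − 95)² / 95 = 0.0421
  white: (47 − 47.5)² / 47.5 = 0.0053
χ² = 0.0474 + 0.0421 + 0.0053 = 0.0948 ≈ 0.095
Degrees of freedom = 3 − 1 = 2; critical value at α = 0.01 is 9.21.
Since 0.095 < 9.21, we fail to reject the null hypothesis — the data are consistent with the 1:2:1 ratio.

0.095; consistent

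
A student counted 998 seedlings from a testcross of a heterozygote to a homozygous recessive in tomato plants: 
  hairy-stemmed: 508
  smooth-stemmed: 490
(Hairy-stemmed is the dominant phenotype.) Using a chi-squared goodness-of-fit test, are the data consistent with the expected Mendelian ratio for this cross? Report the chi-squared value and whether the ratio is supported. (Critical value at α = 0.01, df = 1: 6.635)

A testcross of a heterozygote (Aa × aa) gives a 1:1 phenotypic ratio.
The 1:1 ratio has 2 parts, so with N = 998 the expected counts are:
  hairy-stemmed: 998 × 1/2 = 499
  smooth-stemmed: 998 × 1/2 = 499
χ² = Σ (O − E)² / E
  hairy-stemmed: (508 − 499)² / 499 = 0.1623
  smooth-stemmed: (490 − 499)² / 499 = 0.1623
χ² = 0.1623 + 0.1623 = 0.3246 ≈ 0.325
Degrees of freedom = 2 − 1 = 1; critical value at α = 0.01 is 6.635.
Since 0.325 < 6.635, we fail to reject the null hypothesis — the data are consistent with the 1:1 ratio.

0.325; consistent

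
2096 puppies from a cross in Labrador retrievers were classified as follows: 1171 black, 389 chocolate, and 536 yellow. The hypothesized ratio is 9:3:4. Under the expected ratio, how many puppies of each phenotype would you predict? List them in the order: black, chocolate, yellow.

1179, 393, 524

Expected counts for N = 2096 under a 9:3:4 ratio (total parts = 16):
  black: 2096 × 9/16 = 1179
  chocolate: 2096 × 3/16 = 393
  yellow: 2096 × 4/16 = 524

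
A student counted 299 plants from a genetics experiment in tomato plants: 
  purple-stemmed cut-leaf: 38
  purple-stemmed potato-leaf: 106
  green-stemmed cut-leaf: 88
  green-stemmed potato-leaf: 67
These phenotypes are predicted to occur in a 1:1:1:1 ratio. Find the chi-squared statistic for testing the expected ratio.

Under the 1:1:1:1 hypothesis (Σ ratio = 4, N = 299):
  purple-stemmed cut-leaf: 299 × 1/4 = 74.75
  purple-stemmed potato-leaf: 299 × 1/4 = 74.75
  green-stemmed cut-leaf: 299 × 1/4 = 74.75
  green-stemmed potato-leaf: 299 × 1/4 = 74.75
χ² = Σ (O − E)² / E
  purple-stemmed cut-leaf: (38 − 74.75)² / 74.75 = 18.0677
  purple-stemmed potato-leaf: (106 − 74.75)² / 74.75 = 13.0644
  green-stemmed cut-leaf: (88 − 74.75)² / 74.75 = 2.3487
  green-stemmed potato-leaf: (67 − 74.75)² / 74.75 = 0.8035
χ² = 18.0677 + 13.0644 + 2.3487 + 0.8035 = 34.2843 ≈ 34.284

34.284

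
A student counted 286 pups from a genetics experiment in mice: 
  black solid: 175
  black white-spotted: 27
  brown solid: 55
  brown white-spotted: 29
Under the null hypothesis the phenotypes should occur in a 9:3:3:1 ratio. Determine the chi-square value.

21.419

Under the 9:3:3:1 hypothesis (Σ ratio = 16, N = 286):
  black solid: 286 × 9/16 = 160.875
  black white-spotted: 286 × 3/16 = 53.625
  brown solid: 286 × 3/16 = 53.625
  brown white-spotted: 286 × 1/16 = 17.875
χ² = Σ (O − E)² / E
  black solid: (175 − 160.875)² / 160.875 = 1.2402
  black white-spotted: (27 − 53.625)² / 53.625 = 13.2194
  brown solid: (55 − 53.625)² / 53.625 = 0.0353
  brown white-spotted: (29 − 17.875)² / 17.875 = 6.9240
χ² = 1.2402 + 13.2194 + 0.0353 + 6.9240 = 21.4189 ≈ 21.419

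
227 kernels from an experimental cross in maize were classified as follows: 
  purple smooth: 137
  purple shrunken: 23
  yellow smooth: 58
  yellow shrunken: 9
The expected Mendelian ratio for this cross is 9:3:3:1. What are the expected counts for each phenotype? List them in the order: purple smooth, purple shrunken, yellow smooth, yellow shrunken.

127.6875, 42.5625, 42.5625, 14.1875

Expected counts for N = 227 under a 9:3:3:1 ratio (total parts = 16):
  purple smooth: 227 × 9/16 = 127.6875
  purple shrunken: 227 × 3/16 = 42.5625
  yellow smooth: 227 × 3/16 = 42.5625
  yellow shrunken: 227 × 1/16 = 14.1875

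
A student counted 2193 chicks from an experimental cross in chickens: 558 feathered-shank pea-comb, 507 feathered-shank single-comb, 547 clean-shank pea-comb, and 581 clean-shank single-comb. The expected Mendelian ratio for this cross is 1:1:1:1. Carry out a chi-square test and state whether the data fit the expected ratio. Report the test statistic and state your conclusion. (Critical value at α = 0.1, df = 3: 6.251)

Under the 1:1:1:1 hypothesis (Σ ratio = 4, N = 2193):
  feathered-shank pea-comb: 2193 × 1/4 = 548.25
  feathered-shank single-comb: 2193 × 1/4 = 548.25
  clean-shank pea-comb: 2193 × 1/4 = 548.25
  clean-shank single-comb: 2193 × 1/4 = 548.25
χ² = Σ (O − E)² / E
  feathered-shank pea-comb: (558 − 548.25)² / 548.25 = 0.1734
  feathered-shank single-comb: (507 − 548.25)² / 548.25 = 3.1036
  clean-shank pea-comb: (547 − 548.25)² / 548.25 = 0.0028
  clean-shank single-comb: (581 − 548.25)² / 548.25 = 1.9563
χ² = 0.1734 + 3.1036 + 0.0028 + 1.9563 = 5.2361 ≈ 5.236
Degrees of freedom = 4 − 1 = 3; critical value at α = 0.1 is 6.251.
Since 5.236 < 6.251, we fail to reject the null hypothesis — the data are consistent with the 1:1:1:1 ratio.

5.236; consistent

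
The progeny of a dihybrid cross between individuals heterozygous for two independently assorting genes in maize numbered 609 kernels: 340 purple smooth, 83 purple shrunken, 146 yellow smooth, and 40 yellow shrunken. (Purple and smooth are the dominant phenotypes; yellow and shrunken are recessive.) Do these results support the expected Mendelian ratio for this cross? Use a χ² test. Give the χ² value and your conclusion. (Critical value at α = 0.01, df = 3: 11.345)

A dihybrid F₂ with independent assortment and complete dominance at both loci gives a 9:3:3:1 phenotypic ratio.
The 9:3:3:1 ratio has 16 parts, so with N = 609 the expected counts are:
  purple smooth: 609 × 9/16 = 342.5625
  purple shrunken: 609 × 3/16 = 114.1875
  yellow smooth: 609 × 3/16 = 114.1875
  yellow shrunken: 609 × 1/16 = 38.0625
χ² = Σ (O − E)² / E
  purple smooth: (340 − 342.5625)² / 342.5625 = 0.0192
  purple shrunken: (83 − 114.1875)² / 114.1875 = 8.5181
  yellow smooth: (146 − 114.1875)² / 114.1875 = 8.8629
  yellow shrunken: (40 − 38.0625)² / 38.0625 = 0.0986
χ² = 0.0192 + 8.5181 + 8.8629 + 0.0986 = 17.4988 ≈ 17.499
Degrees of freedom = 4 − 1 = 3; critical value at α = 0.01 is 11.345.
Since 17.499 > 11.345, we reject the null hypothesis — the data do not fit the 9:3:3:1 ratio.

17.499; not consistent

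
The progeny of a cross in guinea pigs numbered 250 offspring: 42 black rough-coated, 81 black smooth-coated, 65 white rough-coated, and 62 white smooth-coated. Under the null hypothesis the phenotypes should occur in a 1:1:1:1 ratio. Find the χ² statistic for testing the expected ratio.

12.304

Expected counts for N = 250 under a 1:1:1:1 ratio (total parts = 4):
  black rough-coated: 250 × 1/4 = 62.5
  black smooth-coated: 250 × 1/4 = 62.5
  white rough-coated: 250 × 1/4 = 62.5
  white smooth-coated: 250 × 1/4 = 62.5
χ² = Σ (O − E)² / E
  black rough-coated: (42 − 62.5)² / 62.5 = 6.7240
  black smooth-coated: (81 − 62.5)² / 62.5 = 5.4760
  white rough-coated: (65 − 62.5)² / 62.5 = 0.1000
  white smooth-coated: (62 − 62.5)² / 62.5 = 0.0040
χ² = 6.7240 + 5.4760 + 0.1000 + 0.0040 = 12.304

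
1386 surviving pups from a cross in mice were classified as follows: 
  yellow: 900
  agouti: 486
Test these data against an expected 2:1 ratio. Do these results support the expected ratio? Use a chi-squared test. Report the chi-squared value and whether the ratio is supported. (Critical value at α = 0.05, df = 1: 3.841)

Expected counts for N = 1386 under a 2:1 ratio (total parts = 3):
  yellow: 1386 × 2/3 = 924
  agouti: 1386 × 1/3 = 462
χ² = Σ (O − E)² / E
  yellow: (900 − 924)² / 924 = 0.6234
  agouti: (486 − 462)² / 462 = 1.2468
χ² = 0.6234 + 1.2468 = 1.8702 ≈ 1.870
Degrees of freedom = 2 − 1 = 1; critical value at α = 0.05 is 3.841.
Since 1.870 < 3.841, we fail to reject the null hypothesis — the data are consistent with the 2:1 ratio.

1.870; consistent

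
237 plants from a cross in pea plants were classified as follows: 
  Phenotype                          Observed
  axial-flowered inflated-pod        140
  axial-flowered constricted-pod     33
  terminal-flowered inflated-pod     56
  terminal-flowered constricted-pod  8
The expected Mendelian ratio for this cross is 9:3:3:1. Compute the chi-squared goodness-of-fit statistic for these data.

Under the 9:3:3:1 hypothesis (Σ ratio = 16, N = 237):
  axial-flowered inflated-pod: 237 × 9/16 = 133.3125
  axial-flowered constricted-pod: 237 × 3/16 = 44.4375
  terminal-flowered inflated-pod: 237 × 3/16 = 44.4375
  terminal-flowered constricted-pod: 237 × 1/16 = 14.8125
χ² = Σ (O − E)² / E
  axial-flowered inflated-pod: (140 − 133.3125)² / 133.3125 = 0.3355
  axial-flowered constricted-pod: (33 − 44.4375)² / 44.4375 = 2.9438
  terminal-flowered inflated-pod: (56 − 44.4375)² / 44.4375 = 3.0085
  terminal-flowered constricted-pod: (8 − 14.8125)² / 14.8125 = 3.1332
χ² = 0.3355 + 2.9438 + 3.0085 + 3.1332 = 9.421

9.421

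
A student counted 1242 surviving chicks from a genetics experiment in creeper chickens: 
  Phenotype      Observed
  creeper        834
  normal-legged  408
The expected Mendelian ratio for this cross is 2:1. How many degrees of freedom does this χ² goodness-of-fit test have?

A goodness-of-fit test with 2 phenotype classes has df = 2 − 1 = 1.

1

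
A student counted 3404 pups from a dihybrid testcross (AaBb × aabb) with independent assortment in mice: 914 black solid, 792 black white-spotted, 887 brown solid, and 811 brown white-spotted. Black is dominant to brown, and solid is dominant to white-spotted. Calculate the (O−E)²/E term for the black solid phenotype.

4.664

A dihybrid testcross with independent assortment gives a 1:1:1:1 ratio.
The 1:1:1:1 ratio has 4 parts, so with N = 3404 the expected counts are:
  black solid: 3404 × 1/4 = 851
  black white-spotted: 3404 × 1/4 = 851
  brown solid: 3404 × 1/4 = 851
  brown white-spotted: 3404 × 1/4 = 851
Contribution of black solid: (914 − 851)² / 851 = 4.6639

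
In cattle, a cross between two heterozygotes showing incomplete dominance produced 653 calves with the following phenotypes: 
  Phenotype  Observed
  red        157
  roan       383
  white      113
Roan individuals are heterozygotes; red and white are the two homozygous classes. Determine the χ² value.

With incomplete dominance, a heterozygote × heterozygote cross gives a 1:2:1 phenotypic ratio.
The 1:2:1 ratio has 4 parts, so with N = 653 the expected counts are:
  red: 653 × 1/4 = 163.25
  roan: 653 × 2/4 = 326.5
  white: 653 × 1/4 = 163.25
χ² = Σ (O − E)² / E
  red: (157 − 163.25)² / 163.25 = 0.2393
  roan: (383 − 326.5)² / 326.5 = 9.7772
  white: (113 − 163.25)² / 163.25 = 15.4675
χ² = 0.2393 + 9.7772 + 15.4675 = 25.484

25.484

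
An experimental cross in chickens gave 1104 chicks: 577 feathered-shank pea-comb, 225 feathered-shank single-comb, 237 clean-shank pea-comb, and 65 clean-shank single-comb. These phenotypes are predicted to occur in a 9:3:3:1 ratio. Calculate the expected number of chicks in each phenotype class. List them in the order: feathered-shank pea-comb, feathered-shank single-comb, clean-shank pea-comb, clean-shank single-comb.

Total ratio parts = 16. Expected numbers out of 1104:
  feathered-shank pea-comb: 1104 × 9/16 = 621
  feathered-shank single-comb: 1104 × 3/16 = 207
  clean-shank pea-comb: 1104 × 3/16 = 207
  clean-shank single-comb: 1104 × 1/16 = 69

621, 207, 207, 69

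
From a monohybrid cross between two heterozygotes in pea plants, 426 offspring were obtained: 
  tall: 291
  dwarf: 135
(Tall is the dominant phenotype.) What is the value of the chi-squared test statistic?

For a monohybrid cross between heterozygotes with complete dominance, the expected phenotypic ratio is 3:1.
The 3:1 ratio has 4 parts, so with N = 426 the expected counts are:
  tall: 426 × 3/4 = 319.5
  dwarf: 426 × 1/4 = 106.5
χ² = Σ (O − E)² / E
  tall: (291 − 319.5)² / 319.5 = 2.5423
  dwarf: (135 − 106.5)² / 106.5 = 7.6268
χ² = 2.5423 + 7.6268 = 10.1691 ≈ 10.169

10.169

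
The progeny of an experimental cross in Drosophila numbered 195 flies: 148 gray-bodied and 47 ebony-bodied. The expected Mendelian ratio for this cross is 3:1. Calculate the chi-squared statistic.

Under the 3:1 hypothesis (Σ ratio = 4, N = 195):
  gray-bodied: 195 × 3/4 = 146.25
  ebony-bodied: 195 × 1/4 = 48.75
χ² = Σ (O − E)² / E
  gray-bodied: (148 − 146.25)² / 146.25 = 0.0209
  ebony-bodied: (47 − 48.75)² / 48.75 = 0.0628
χ² = 0.0209 + 0.0628 = 0.0837 ≈ 0.084

0.084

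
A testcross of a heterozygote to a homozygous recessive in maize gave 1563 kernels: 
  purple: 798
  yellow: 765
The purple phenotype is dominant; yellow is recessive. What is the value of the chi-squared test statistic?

A testcross of a heterozygote (Aa × aa) gives a 1:1 phenotypic ratio.
Under the 1:1 hypothesis (Σ ratio = 2, N = 1563):
  purple: 1563 × 1/2 = 781.5
  yellow: 1563 × 1/2 = 781.5
χ² = Σ (O − E)² / E
  purple: (798 − 781.5)² / 781.5 = 0.3484
  yellow: (765 − 781.5)² / 781.5 = 0.3484
χ² = 0.3484 + 0.3484 = 0.6968 ≈ 0.697

0.697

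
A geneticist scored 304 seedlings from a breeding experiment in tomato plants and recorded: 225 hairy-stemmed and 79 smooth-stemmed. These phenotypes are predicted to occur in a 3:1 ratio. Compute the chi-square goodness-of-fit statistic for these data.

Expected counts for N = 304 under a 3:1 ratio (total parts = 4):
  hairy-stemmed: 304 × 3/4 = 228
  smooth-stemmed: 304 × 1/4 = 76
χ² = Σ (O − E)² / E
  hairy-stemmed: (225 − 228)² / 228 = 0.0395
  smooth-stemmed: (79 − 76)² / 76 = 0.1184
χ² = 0.0395 + 0.1184 = 0.1579 ≈ 0.158

0.158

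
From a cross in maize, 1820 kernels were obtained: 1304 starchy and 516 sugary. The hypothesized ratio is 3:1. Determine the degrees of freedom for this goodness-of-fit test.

A goodness-of-fit test with 2 phenotype classes has df = 2 − 1 = 1.

1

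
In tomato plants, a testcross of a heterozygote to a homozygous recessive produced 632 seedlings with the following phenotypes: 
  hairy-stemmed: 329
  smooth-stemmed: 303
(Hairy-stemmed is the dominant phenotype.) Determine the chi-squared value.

A testcross of a heterozygote (Aa × aa) gives a 1:1 phenotypic ratio.
Total ratio parts = 2. Expected numbers out of 632:
  hairy-stemmed: 632 × 1/2 = 316
  smooth-stemmed: 632 × 1/2 = 316
χ² = Σ (O − E)² / E
  hairy-stemmed: (329 − 316)² / 316 = 0.5348
  smooth-stemmed: (303 − 316)² / 316 = 0.5348
χ² = 0.5348 + 0.5348 = 1.0696 ≈ 1.070

1.070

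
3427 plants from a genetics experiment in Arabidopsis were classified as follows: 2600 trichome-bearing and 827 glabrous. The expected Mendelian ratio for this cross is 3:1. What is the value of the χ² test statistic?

1.377

Expected counts for N = 3427 under a 3:1 ratio (total parts = 4):
  trichome-bearing: 3427 × 3/4 = 2570.25
  glabrous: 3427 × 1/4 = 856.75
χ² = Σ (O − E)² / E
  trichome-bearing: (2600 − 2570.25)² / 2570.25 = 0.3443
  glabrous: (827 − 856.75)² / 856.75 = 1.0330
χ² = 0.3443 + 1.0330 = 1.3773 ≈ 1.377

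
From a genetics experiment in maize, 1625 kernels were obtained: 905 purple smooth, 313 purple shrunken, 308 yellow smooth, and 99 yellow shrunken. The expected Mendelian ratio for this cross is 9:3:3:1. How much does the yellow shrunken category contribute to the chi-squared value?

Expected counts for N = 1625 under a 9:3:3:1 ratio (total parts = 16):
  purple smooth: 1625 × 9/16 = 914.0625
  purple shrunken: 1625 × 3/16 = 304.6875
  yellow smooth: 1625 × 3/16 = 304.6875
  yellow shrunken: 1625 × 1/16 = 101.5625
Contribution of yellow shrunken: (99 − 101.5625)² / 101.5625 = 0.0647

0.065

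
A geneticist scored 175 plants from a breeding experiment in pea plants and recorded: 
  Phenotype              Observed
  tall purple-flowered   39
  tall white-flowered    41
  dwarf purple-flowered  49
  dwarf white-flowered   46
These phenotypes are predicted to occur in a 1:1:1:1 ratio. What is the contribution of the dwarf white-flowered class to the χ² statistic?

0.116

The 1:1:1:1 ratio has 4 parts, so with N = 175 the expected counts are:
  tall purple-flowered: 175 × 1/4 = 43.75
  tall white-flowered: 175 × 1/4 = 43.75
  dwarf purple-flowered: 175 × 1/4 = 43.75
  dwarf white-flowered: 175 × 1/4 = 43.75
Contribution of dwarf white-flowered: (46 − 43.75)² / 43.75 = 0.1157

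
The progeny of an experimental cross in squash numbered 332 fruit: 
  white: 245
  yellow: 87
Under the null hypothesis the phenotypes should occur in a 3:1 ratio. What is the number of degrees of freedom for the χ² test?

A goodness-of-fit test with 2 phenotype classes has df = 2 − 1 = 1.

1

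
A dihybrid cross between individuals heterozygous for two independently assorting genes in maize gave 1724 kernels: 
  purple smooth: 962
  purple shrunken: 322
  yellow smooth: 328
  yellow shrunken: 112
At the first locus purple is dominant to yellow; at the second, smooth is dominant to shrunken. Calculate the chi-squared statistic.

0.304

A dihybrid F₂ with independent assortment and complete dominance at both loci gives a 9:3:3:1 phenotypic ratio.
Expected counts for N = 1724 under a 9:3:3:1 ratio (total parts = 16):
  purple smooth: 1724 × 9/16 = 969.75
  purple shrunken: 1724 × 3/16 = 323.25
  yellow smooth: 1724 × 3/16 = 323.25
  yellow shrunken: 1724 × 1/16 = 107.75
χ² = Σ (O − E)² / E
  purple smooth: (962 − 969.75)² / 969.75 = 0.0619
  purple shrunken: (322 − 323.25)² / 323.25 = 0.0048
  yellow smooth: (328 − 323.25)² / 323.25 = 0.0698
  yellow shrunken: (112 − 107.75)² / 107.75 = 0.1676
χ² = 0.0619 + 0.0048 + 0.0698 + 0.1676 = 0.3041 ≈ 0.304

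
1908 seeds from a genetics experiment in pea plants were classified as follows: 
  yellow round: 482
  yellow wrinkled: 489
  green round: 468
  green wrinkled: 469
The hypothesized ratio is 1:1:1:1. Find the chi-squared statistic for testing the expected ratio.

Expected counts for N = 1908 under a 1:1:1:1 ratio (total parts = 4):
  yellow round: 1908 × 1/4 = 477
  yellow wrinkled: 1908 × 1/4 = 477
  green round: 1908 × 1/4 = 477
  green wrinkled: 1908 × 1/4 = 477
χ² = Σ (O − E)² / E
  yellow round: (482 − 477)² / 477 = 0.0524
  yellow wrinkled: (489 − 477)² / 477 = 0.3019
  green round: (468 − 477)² / 477 = 0.1698
  green wrinkled: (469 − 477)² / 477 = 0.1342
χ² = 0.0524 + 0.3019 + 0.1698 + 0.1342 = 0.6583 ≈ 0.658

0.658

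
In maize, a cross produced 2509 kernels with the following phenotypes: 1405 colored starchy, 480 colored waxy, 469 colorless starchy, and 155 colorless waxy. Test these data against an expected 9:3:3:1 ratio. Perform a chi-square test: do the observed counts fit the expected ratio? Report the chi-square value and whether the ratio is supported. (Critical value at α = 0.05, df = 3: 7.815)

0.248; consistent

Expected counts for N = 2509 under a 9:3:3:1 ratio (total parts = 16):
  colored starchy: 2509 × 9/16 = 1411.3125
  colored waxy: 2509 × 3/16 = 470.4375
  colorless starchy: 2509 × 3/16 = 470.4375
  colorless waxy: 2509 × 1/16 = 156.8125
χ² = Σ (O − E)² / E
  colored starchy: (1405 − 1411.3125)² / 1411.3125 = 0.0282
  colored waxy: (480 − 470.4375)² / 470.4375 = 0.1944
  colorless starchy: (469 − 470.4375)² / 470.4375 = 0.0044
  colorless waxy: (155 − 156.8125)² / 156.8125 = 0.0209
χ² = 0.0282 + 0.1944 + 0.0044 + 0.0209 = 0.2479 ≈ 0.248
Degrees of freedom = 4 − 1 = 3; critical value at α = 0.05 is 7.815.
Since 0.248 < 7.815, we fail to reject the null hypothesis — the data are consistent with the 9:3:3:1 ratio.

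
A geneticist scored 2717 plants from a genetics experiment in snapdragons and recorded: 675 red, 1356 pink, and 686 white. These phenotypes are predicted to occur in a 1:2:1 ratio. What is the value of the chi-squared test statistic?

0.098

Under the 1:2:1 hypothesis (Σ ratio = 4, N = 2717):
  red: 2717 × 1/4 = 679.25
  pink: 2717 × 2/4 = 1358.5
  white: 2717 × 1/4 = 679.25
χ² = Σ (O − E)² / E
  red: (675 − 679.25)² / 679.25 = 0.0266
  pink: (1356 − 1358.5)² / 1358.5 = 0.0046
  white: (686 − 679.25)² / 679.25 = 0.0671
χ² = 0.0266 + 0.0046 + 0.0671 = 0.0983 ≈ 0.098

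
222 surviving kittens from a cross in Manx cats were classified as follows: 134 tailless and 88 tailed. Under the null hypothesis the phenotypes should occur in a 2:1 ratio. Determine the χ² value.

Total ratio parts = 3. Expected numbers out of 222:
  tailless: 222 × 2/3 = 148
  tailed: 222 × 1/3 = 74
χ² = Σ (O − E)² / E
  tailless: (134 − 148)² / 148 = 1.3243
  tailed: (88 − 74)² / 74 = 2.6486
χ² = 1.3243 + 2.6486 = 3.9729 ≈ 3.973

3.973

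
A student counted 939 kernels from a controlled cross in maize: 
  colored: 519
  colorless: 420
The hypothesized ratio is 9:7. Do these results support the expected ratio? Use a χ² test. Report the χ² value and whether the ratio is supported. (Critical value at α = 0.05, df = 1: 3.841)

Under the 9:7 hypothesis (Σ ratio = 16, N = 939):
  colored: 939 × 9/16 = 528.1875
  colorless: 939 × 7/16 = 410.8125
χ² = Σ (O − E)² / E
  colored: (519 − 528.1875)² / 528.1875 = 0.1598
  colorless: (420 − 410.8125)² / 410.8125 = 0.2055
χ² = 0.1598 + 0.2055 = 0.3653 ≈ 0.365
Degrees of freedom = 2 − 1 = 1; critical value at α = 0.05 is 3.841.
Since 0.365 < 3.841, we fail to reject the null hypothesis — the data are consistent with the 9:7 ratio.

0.365; consistent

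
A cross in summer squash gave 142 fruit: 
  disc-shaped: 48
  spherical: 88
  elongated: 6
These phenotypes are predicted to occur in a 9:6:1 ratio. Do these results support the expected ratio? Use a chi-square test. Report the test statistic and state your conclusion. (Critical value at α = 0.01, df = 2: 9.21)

Expected counts for N = 142 under a 9:6:1 ratio (total parts = 16):
  disc-shaped: 142 × 9/16 = 79.875
  spherical: 142 × 6/16 = 53.25
  elongated: 142 × 1/16 = 8.875
χ² = Σ (O − E)² / E
  disc-shaped: (48 − 79.875)² / 79.875 = 12.7201
  spherical: (88 − 53.25)² / 53.25 = 22.6772
  elongated: (6 − 8.875)² / 8.875 = 0.9313
χ² = 12.7201 + 22.6772 + 0.9313 = 36.3286 ≈ 36.329
Degrees of freedom = 3 − 1 = 2; critical value at α = 0.01 is 9.21.
Since 36.329 > 9.21, we reject the null hypothesis — the data do not fit the 9:6:1 ratio.

36.329; not consistent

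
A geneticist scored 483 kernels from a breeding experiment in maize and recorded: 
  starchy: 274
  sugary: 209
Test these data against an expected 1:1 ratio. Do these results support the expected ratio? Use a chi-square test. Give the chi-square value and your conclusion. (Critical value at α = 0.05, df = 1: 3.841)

8.747; not consistent

Expected counts for N = 483 under a 1:1 ratio (total parts = 2):
  starchy: 483 × 1/2 = 241.5
  sugary: 483 × 1/2 = 241.5
χ² = Σ (O − E)² / E
  starchy: (274 − 241.5)² / 241.5 = 4.3737
  sugary: (209 − 241.5)² / 241.5 = 4.3737
χ² = 4.3737 + 4.3737 = 8.7474 ≈ 8.747
Degrees of freedom = 2 − 1 = 1; critical value at α = 0.05 is 3.841.
Since 8.747 > 3.841, we reject the null hypothesis — the data do not fit the 1:1 ratio.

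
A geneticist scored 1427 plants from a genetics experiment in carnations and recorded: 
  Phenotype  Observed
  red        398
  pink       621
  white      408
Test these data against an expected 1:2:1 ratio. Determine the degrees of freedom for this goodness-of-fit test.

2

A goodness-of-fit test with 3 phenotype classes has df = 3 − 1 = 2.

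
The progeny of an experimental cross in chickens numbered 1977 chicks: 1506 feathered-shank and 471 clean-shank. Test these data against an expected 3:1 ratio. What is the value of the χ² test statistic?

1.458

Total ratio parts = 4. Expected numbers out of 1977:
  feathered-shank: 1977 × 3/4 = 1482.75
  clean-shank: 1977 × 1/4 = 494.25
χ² = Σ (O − E)² / E
  feathered-shank: (1506 − 1482.75)² / 1482.75 = 0.3646
  clean-shank: (471 − 494.25)² / 494.25 = 1.0937
χ² = 0.3646 + 1.0937 = 1.4583 ≈ 1.458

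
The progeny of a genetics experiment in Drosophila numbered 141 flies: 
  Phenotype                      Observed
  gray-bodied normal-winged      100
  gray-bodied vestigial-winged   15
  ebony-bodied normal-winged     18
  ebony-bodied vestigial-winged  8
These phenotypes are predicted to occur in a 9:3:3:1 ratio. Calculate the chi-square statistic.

Expected counts for N = 141 under a 9:3:3:1 ratio (total parts = 16):
  gray-bodied normal-winged: 141 × 9/16 = 79.3125
  gray-bodied vestigial-winged: 141 × 3/16 = 26.4375
  ebony-bodied normal-winged: 141 × 3/16 = 26.4375
  ebony-bodied vestigial-winged: 141 × 1/16 = 8.8125
χ² = Σ (O − E)² / E
  gray-bodied normal-winged: (100 − 79.3125)² / 79.3125 = 5.3960
  gray-bodied vestigial-winged: (15 − 26.4375)² / 26.4375 = 4.9481
  ebony-bodied normal-winged: (18 − 26.4375)² / 26.4375 = 2.6928
  ebony-bodied vestigial-winged: (8 − 8.8125)² / 8.8125 = 0.0749
χ² = 5.3960 + 4.9481 + 2.6928 + 0.0749 = 13.1118 ≈ 13.112

13.112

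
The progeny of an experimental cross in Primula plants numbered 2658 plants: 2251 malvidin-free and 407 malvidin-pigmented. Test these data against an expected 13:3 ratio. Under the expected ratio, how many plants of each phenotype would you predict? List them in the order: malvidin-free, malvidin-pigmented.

2159.625, 498.375

Under the 13:3 hypothesis (Σ ratio = 16, N = 2658):
  malvidin-free: 2658 × 13/16 = 2159.625
  malvidin-pigmented: 2658 × 3/16 = 498.375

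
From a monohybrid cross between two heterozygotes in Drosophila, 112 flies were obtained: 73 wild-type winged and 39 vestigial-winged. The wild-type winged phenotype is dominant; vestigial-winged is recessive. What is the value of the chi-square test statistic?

5.762

For a monohybrid cross between heterozygotes with complete dominance, the expected phenotypic ratio is 3:1.
The 3:1 ratio has 4 parts, so with N = 112 the expected counts are:
  wild-type winged: 112 × 3/4 = 84
  vestigial-winged: 112 × 1/4 = 28
χ² = Σ (O − E)² / E
  wild-type winged: (73 − 84)² / 84 = 1.4405
  vestigial-winged: (39 − 28)² / 28 = 4.3214
χ² = 1.4405 + 4.3214 = 5.7619 ≈ 5.762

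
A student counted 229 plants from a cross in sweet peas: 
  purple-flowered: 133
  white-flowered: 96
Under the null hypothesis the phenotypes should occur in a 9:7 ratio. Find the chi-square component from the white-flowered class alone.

0.175

Under the 9:7 hypothesis (Σ ratio = 16, N = 229):
  purple-flowered: 229 × 9/16 = 128.8125
  white-flowered: 229 × 7/16 = 100.1875
Contribution of white-flowered: (96 − 100.1875)² / 100.1875 = 0.1750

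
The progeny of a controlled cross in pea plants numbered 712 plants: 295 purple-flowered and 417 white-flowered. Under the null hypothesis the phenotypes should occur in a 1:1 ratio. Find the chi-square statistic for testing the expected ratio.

Under the 1:1 hypothesis (Σ ratio = 2, N = 712):
  purple-flowered: 712 × 1/2 = 356
  white-flowered: 712 × 1/2 = 356
χ² = Σ (O − E)² / E
  purple-flowered: (295 − 356)² / 356 = 10.4522
  white-flowered: (417 − 356)² / 356 = 10.4522
χ² = 10.4522 + 10.4522 = 20.9044 ≈ 20.904

20.904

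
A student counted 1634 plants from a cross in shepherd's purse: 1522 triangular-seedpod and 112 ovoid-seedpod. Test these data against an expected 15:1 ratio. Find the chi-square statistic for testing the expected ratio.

1.019

Under the 15:1 hypothesis (Σ ratio = 16, N = 1634):
  triangular-seedpod: 1634 × 15/16 = 1531.875
  ovoid-seedpod: 1634 × 1/16 = 102.125
χ² = Σ (O − E)² / E
  triangular-seedpod: (1522 − 1531.875)² / 1531.875 = 0.0637
  ovoid-seedpod: (112 − 102.125)² / 102.125 = 0.9549
χ² = 0.0637 + 0.9549 = 1.0186 ≈ 1.019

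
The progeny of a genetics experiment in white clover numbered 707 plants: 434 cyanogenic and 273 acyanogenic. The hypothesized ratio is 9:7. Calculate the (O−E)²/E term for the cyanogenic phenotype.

3.316

The 9:7 ratio has 16 parts, so with N = 707 the expected counts are:
  cyanogenic: 707 × 9/16 = 397.6875
  acyanogenic: 707 × 7/16 = 309.3125
Contribution of cyanogenic: (434 − 397.6875)² / 397.6875 = 3.3157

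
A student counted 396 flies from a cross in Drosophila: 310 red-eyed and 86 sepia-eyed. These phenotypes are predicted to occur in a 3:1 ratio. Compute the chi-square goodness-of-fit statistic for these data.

Total ratio parts = 4. Expected numbers out of 396:
  red-eyed: 396 × 3/4 = 297
  sepia-eyed: 396 × 1/4 = 99
χ² = Σ (O − E)² / E
  red-eyed: (310 − 297)² / 297 = 0.5690
  sepia-eyed: (86 − 99)² / 99 = 1.7071
χ² = 0.5690 + 1.7071 = 2.2761 ≈ 2.276

2.276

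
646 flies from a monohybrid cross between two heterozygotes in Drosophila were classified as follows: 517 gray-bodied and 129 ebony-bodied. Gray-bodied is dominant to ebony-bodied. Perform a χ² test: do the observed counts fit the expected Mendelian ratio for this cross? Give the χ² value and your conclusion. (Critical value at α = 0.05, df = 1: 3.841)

8.720; not consistent

For a monohybrid cross between heterozygotes with complete dominance, the expected phenotypic ratio is 3:1.
Expected counts for N = 646 under a 3:1 ratio (total parts = 4):
  gray-bodied: 646 × 3/4 = 484.5
  ebony-bodied: 646 × 1/4 = 161.5
χ² = Σ (O − E)² / E
  gray-bodied: (517 − 484.5)² / 484.5 = 2.1801
  ebony-bodied: (129 − 161.5)² / 161.5 = 6.5402
χ² = 2.1801 + 6.5402 = 8.7203 ≈ 8.720
Degrees of freedom = 2 − 1 = 1; critical value at α = 0.05 is 3.841.
Since 8.720 > 3.841, we reject the null hypothesis — the data do not fit the 3:1 ratio.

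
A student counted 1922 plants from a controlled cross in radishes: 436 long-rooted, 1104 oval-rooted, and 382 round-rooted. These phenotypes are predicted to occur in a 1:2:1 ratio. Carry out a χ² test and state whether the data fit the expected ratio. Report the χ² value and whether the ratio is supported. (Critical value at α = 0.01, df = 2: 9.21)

The 1:2:1 ratio has 4 parts, so with N = 1922 the expected counts are:
  long-rooted: 1922 × 1/4 = 480.5
  oval-rooted: 1922 × 2/4 = 961
  round-rooted: 1922 × 1/4 = 480.5
χ² = Σ (O − E)² / E
  long-rooted: (436 − 480.5)² / 480.5 = 4.1212
  oval-rooted: (1104 − 961)² / 961 = 21.2789
  round-rooted: (382 − 480.5)² / 480.5 = 20.1920
χ² = 4.1212 + 21.2789 + 20.1920 = 45.5921 ≈ 45.592
Degrees of freedom = 3 − 1 = 2; critical value at α = 0.01 is 9.21.
Since 45.592 > 9.21, we reject the null hypothesis — the data do not fit the 1:2:1 ratio.

45.592; not consistent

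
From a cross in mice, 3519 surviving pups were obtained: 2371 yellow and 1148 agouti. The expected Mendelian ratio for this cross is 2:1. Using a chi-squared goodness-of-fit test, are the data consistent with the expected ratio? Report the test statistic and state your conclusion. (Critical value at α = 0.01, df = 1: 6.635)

0.799; consistent

Total ratio parts = 3. Expected numbers out of 3519:
  yellow: 3519 × 2/3 = 2346
  agouti: 3519 × 1/3 = 1173
χ² = Σ (O − E)² / E
  yellow: (2371 − 2346)² / 2346 = 0.2664
  agouti: (1148 − 1173)² / 1173 = 0.5328
χ² = 0.2664 + 0.5328 = 0.7992 ≈ 0.799
Degrees of freedom = 2 − 1 = 1; critical value at α = 0.01 is 6.635.
Since 0.799 < 6.635, we fail to reject the null hypothesis — the data are consistent with the 2:1 ratio.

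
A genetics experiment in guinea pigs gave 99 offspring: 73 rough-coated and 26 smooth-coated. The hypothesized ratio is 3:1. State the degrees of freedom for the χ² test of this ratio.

A goodness-of-fit test with 2 phenotype classes has df = 2 − 1 = 1.

1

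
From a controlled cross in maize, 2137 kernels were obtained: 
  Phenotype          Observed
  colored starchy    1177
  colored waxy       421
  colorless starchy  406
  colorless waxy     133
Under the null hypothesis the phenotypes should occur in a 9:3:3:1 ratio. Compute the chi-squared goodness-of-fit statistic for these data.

Expected counts for N = 2137 under a 9:3:3:1 ratio (total parts = 16):
  colored starchy: 2137 × 9/16 = 1202.0625
  colored waxy: 2137 × 3/16 = 400.6875
  colorless starchy: 2137 × 3/16 = 400.6875
  colorless waxy: 2137 × 1/16 = 133.5625
χ² = Σ (O − E)² / E
  colored starchy: (1177 − 1202.0625)² / 1202.0625 = 0.5225
  colored waxy: (421 − 400.6875)² / 400.6875 = 1.0297
  colorless starchy: (406 − 400.6875)² / 400.6875 = 0.0704
  colorless waxy: (133 − 133.5625)² / 133.5625 = 0.0024
χ² = 0.5225 + 1.0297 + 0.0704 + 0.0024 = 1.625

1.625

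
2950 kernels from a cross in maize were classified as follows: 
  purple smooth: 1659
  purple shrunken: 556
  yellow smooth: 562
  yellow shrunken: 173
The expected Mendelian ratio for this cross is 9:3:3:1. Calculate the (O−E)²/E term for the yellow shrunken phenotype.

Expected counts for N = 2950 under a 9:3:3:1 ratio (total parts = 16):
  purple smooth: 2950 × 9/16 = 1659.375
  purple shrunken: 2950 × 3/16 = 553.125
  yellow smooth: 2950 × 3/16 = 553.125
  yellow shrunken: 2950 × 1/16 = 184.375
Contribution of yellow shrunken: (173 − 184.375)² / 184.375 = 0.7018

0.702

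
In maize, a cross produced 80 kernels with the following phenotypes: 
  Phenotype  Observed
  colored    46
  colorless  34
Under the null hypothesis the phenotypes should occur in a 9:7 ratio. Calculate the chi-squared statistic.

Total ratio parts = 16. Expected numbers out of 80:
  colored: 80 × 9/16 = 45
  colorless: 80 × 7/16 = 35
χ² = Σ (O − E)² / E
  colored: (46 − 45)² / 45 = 0.0222
  colorless: (34 − 35)² / 35 = 0.0286
χ² = 0.0222 + 0.0286 = 0.0508 ≈ 0.051

0.051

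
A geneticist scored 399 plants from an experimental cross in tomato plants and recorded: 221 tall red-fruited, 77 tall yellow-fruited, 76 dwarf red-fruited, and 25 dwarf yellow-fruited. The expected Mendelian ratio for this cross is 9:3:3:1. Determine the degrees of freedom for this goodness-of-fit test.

3

A goodness-of-fit test with 4 phenotype classes has df = 4 − 1 = 3.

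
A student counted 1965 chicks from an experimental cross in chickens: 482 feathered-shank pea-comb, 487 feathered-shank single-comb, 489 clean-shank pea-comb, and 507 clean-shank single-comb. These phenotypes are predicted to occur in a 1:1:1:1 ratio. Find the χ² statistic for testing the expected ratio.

0.726

Expected counts for N = 1965 under a 1:1:1:1 ratio (total parts = 4):
  feathered-shank pea-comb: 1965 × 1/4 = 491.25
  feathered-shank single-comb: 1965 × 1/4 = 491.25
  clean-shank pea-comb: 1965 × 1/4 = 491.25
  clean-shank single-comb: 1965 × 1/4 = 491.25
χ² = Σ (O − E)² / E
  feathered-shank pea-comb: (482 − 491.25)² / 491.25 = 0.1742
  feathered-shank single-comb: (487 − 491.25)² / 491.25 = 0.0368
  clean-shank pea-comb: (489 − 491.25)² / 491.25 = 0.0103
  clean-shank single-comb: (507 − 491.25)² / 491.25 = 0.5050
χ² = 0.1742 + 0.0368 + 0.0103 + 0.5050 = 0.7263 ≈ 0.726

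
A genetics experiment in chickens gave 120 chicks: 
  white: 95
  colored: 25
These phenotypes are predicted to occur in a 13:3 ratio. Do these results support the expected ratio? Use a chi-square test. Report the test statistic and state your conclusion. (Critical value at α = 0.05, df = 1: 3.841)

Under the 13:3 hypothesis (Σ ratio = 16, N = 120):
  white: 120 × 13/16 = 97.5
  colored: 120 × 3/16 = 22.5
χ² = Σ (O − E)² / E
  white: (95 − 97.5)² / 97.5 = 0.0641
  colored: (25 − 22.5)² / 22.5 = 0.2778
χ² = 0.0641 + 0.2778 = 0.3419 ≈ 0.342
Degrees of freedom = 2 − 1 = 1; critical value at α = 0.05 is 3.841.
Since 0.342 < 3.841, we fail to reject the null hypothesis — the data are consistent with the 13:3 ratio.

0.342; consistent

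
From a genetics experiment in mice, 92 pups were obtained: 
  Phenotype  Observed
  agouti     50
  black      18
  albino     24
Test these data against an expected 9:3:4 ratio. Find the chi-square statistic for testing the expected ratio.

Expected counts for N = 92 under a 9:3:4 ratio (total parts = 16):
  agouti: 92 × 9/16 = 51.75
  black: 92 × 3/16 = 17.25
  albino: 92 × 4/16 = 23
χ² = Σ (O − E)² / E
  agouti: (50 − 51.75)² / 51.75 = 0.0592
  black: (18 − 17.25)² / 17.25 = 0.0326
  albino: (24 − 23)² / 23 = 0.0435
χ² = 0.0592 + 0.0326 + 0.0435 = 0.1353 ≈ 0.135

0.135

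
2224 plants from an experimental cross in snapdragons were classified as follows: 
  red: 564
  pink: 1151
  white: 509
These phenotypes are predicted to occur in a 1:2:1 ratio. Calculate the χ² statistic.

Under the 1:2:1 hypothesis (Σ ratio = 4, N = 2224):
  red: 2224 × 1/4 = 556
  pink: 2224 × 2/4 = 1112
  white: 2224 × 1/4 = 556
χ² = Σ (O − E)² / E
  red: (564 − 556)² / 556 = 0.1151
  pink: (1151 − 1112)² / 1112 = 1.3678
  white: (509 − 556)² / 556 = 3.9730
χ² = 0.1151 + 1.3678 + 3.9730 = 5.4559 ≈ 5.456

5.456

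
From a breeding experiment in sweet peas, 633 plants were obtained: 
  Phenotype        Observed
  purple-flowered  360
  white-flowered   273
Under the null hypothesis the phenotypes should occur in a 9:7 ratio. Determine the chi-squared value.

The 9:7 ratio has 16 parts, so with N = 633 the expected counts are:
  purple-flowered: 633 × 9/16 = 356.0625
  white-flowered: 633 × 7/16 = 276.9375
χ² = Σ (O − E)² / E
  purple-flowered: (360 − 356.0625)² / 356.0625 = 0.0435
  white-flowered: (273 − 276.9375)² / 276.9375 = 0.0560
χ² = 0.0435 + 0.0560 = 0.0995 ≈ 0.100

0.100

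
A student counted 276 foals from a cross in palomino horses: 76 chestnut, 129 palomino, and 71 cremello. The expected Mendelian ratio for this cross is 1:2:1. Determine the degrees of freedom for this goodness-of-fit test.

A goodness-of-fit test with 3 phenotype classes has df = 3 − 1 = 2.

2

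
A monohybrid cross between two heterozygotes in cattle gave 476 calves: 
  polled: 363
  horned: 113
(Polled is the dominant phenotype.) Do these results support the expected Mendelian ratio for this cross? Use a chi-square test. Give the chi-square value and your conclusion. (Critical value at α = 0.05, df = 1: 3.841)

For a monohybrid cross between heterozygotes with complete dominance, the expected phenotypic ratio is 3:1.
Under the 3:1 hypothesis (Σ ratio = 4, N = 476):
  polled: 476 × 3/4 = 357
  horned: 476 × 1/4 = 119
χ² = Σ (O − E)² / E
  polled: (363 − 357)² / 357 = 0.1008
  horned: (113 − 119)² / 119 = 0.3025
χ² = 0.1008 + 0.3025 = 0.4033 ≈ 0.403
Degrees of freedom = 2 − 1 = 1; critical value at α = 0.05 is 3.841.
Since 0.403 < 3.841, we fail to reject the null hypothesis — the data are consistent with the 3:1 ratio.

0.403; consistent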